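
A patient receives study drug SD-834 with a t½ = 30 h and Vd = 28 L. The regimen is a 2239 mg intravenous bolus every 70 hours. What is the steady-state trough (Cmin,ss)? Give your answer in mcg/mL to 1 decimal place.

k = ln2/t½ = ln2/30 ≈ 0.023105 h⁻¹; fraction remaining f = e^(−kτ) = e^(−0.023105×70) ≈ 0.1984.
At steady state, accumulation factor R = 1/(1 − e^(−kτ)) ≈ 1.2475.
Single-dose peak C₀ = D/Vd = 2239/28 ≈ 79.964 mcg/mL.
Steady-state peak Cmax,ss = C₀·R ≈ 79.964 × 1.2475 ≈ 99.755 mcg/mL.
One interval later, Cmin,ss = Cmax,ss·e^(−kτ) ≈ 99.755 × 0.1984 ≈ 19.791 mcg/mL.

19.8 mcg/mL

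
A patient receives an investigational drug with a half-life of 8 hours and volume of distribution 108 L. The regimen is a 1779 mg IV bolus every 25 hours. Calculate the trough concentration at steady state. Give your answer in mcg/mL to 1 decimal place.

2.1 mcg/mL

Over one 25-h interval, 25/8 ≈ 3.125 half-lives elapse, leaving f ≈ 0.1146 of each dose.
At steady state, accumulation factor R = 1/(1 − e^(−kτ)) ≈ 1.1294.
Single-dose peak C₀ = D/Vd = 1779/108 ≈ 16.472 mcg/mL.
Cmax,ss = C₀/(1 − f) ≈ 16.472/0.8854 ≈ 18.604 mcg/mL.
One interval later, Cmin,ss = Cmax,ss·e^(−kτ) ≈ 18.604 × 0.1146 ≈ 2.132 mcg/mL.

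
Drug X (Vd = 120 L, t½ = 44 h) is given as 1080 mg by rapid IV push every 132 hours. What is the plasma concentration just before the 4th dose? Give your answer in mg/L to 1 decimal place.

1.3 mg/L

f = (1/2)^(τ/t½) = (1/2)^(132/44) ≈ 0.1250.
C₀ = D/Vd = 1080/120 ≈ 9.000 mg/L.
Before the 4th dose, 3 doses have been given. Superposition: Cmin = C₀·(f + f² + … + f^3).
≈ 9.000 × (0.1250 + 0.0156 + 0.0020) ≈ 9.000 × 0.1426 ≈ 1.283 mg/L.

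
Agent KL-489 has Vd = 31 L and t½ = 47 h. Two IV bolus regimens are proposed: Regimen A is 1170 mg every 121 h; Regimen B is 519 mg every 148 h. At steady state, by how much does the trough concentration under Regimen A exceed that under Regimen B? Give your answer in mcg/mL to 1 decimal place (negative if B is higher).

Regimen A: f = (1/2)^(121/47) ≈ 0.1679; Cmin,ss = (1170/31)·f/(1−f) ≈ 7.616 mcg/mL.
Regimen B: f = (1/2)^(148/47) ≈ 0.1127; Cmin,ss = (519/31)·f/(1−f) ≈ 2.126 mcg/mL.
Difference ≈ 7.616 − 2.126 ≈ 5.490 mcg/mL.

5.5 mcg/mL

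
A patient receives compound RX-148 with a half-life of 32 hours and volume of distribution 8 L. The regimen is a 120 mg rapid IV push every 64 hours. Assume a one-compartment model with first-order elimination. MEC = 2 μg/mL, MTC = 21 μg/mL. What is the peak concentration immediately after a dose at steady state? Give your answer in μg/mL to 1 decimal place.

τ = 64 h = 2 half-lives, so f = (1/2)^2 = 0.25.
Accumulation ratio R = 1/(1 − f) = 1/0.75 = 4/3.
Single-dose peak C₀ = D/Vd = 120/8 = 15 μg/mL.
Steady-state peak Cmax,ss = C₀·R = 15 × 4/3 ≈ 20.000 μg/mL.
Peak 20.0 μg/mL vs MTC 21 μg/mL: below toxic threshold.

20.0 μg/mL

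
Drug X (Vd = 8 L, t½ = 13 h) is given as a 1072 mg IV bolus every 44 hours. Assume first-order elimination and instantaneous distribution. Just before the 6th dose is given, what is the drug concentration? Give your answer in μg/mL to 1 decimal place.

14.2 μg/mL

f = (1/2)^(τ/t½) = (1/2)^(44/13) ≈ 0.0957.
C₀ = D/Vd = 1072/8 ≈ 134.000 μg/mL.
Before the 6th dose, 5 doses have been given. Superposition: Cmin = C₀·(f + f² + … + f^5).
≈ 134.000 × (0.0957 + 0.0092 + 0.0009 + 0.0001 + 0.0000) ≈ 134.000 × 0.1059 ≈ 14.191 μg/mL.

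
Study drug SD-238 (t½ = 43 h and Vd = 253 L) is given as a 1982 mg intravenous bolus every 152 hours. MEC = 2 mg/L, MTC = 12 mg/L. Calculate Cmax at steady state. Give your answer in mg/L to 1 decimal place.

k = ln2/t½ = ln2/43 ≈ 0.016120 h⁻¹; fraction remaining f = e^(−kτ) = e^(−0.016120×152) ≈ 0.0863.
At steady state, accumulation factor R = 1/(1 − e^(−kτ)) ≈ 1.0945.
Single-dose peak C₀ = D/Vd = 1982/253 ≈ 7.834 mg/L.
Steady-state peak Cmax,ss = C₀·R ≈ 7.834 × 1.0945 ≈ 8.574 mg/L.
Peak 8.6 mg/L vs MTC 12 mg/L: below toxic threshold.

8.6 mg/L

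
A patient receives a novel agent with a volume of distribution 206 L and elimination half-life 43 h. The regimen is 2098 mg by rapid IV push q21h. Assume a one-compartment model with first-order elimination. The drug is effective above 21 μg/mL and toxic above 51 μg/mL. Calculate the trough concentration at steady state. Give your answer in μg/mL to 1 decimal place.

k = ln2/t½ = ln2/43 ≈ 0.016120 h⁻¹; fraction remaining f = e^(−kτ) = e^(−0.016120×21) ≈ 0.7128.
At steady state, accumulation factor R = 1/(1 − e^(−kτ)) ≈ 3.4819.
Each bolus raises the concentration by D/Vd = 2098/206 ≈ 10.184 μg/mL.
Cmax,ss = C₀/(1 − f) ≈ 10.184/0.2872 ≈ 35.460 μg/mL.
Steady-state trough Cmin,ss = Cmax,ss·f ≈ 35.460 × 0.7128 ≈ 25.276 μg/mL.
Trough 25.3 μg/mL vs MEC 21 μg/mL: adequate.

25.3 μg/mL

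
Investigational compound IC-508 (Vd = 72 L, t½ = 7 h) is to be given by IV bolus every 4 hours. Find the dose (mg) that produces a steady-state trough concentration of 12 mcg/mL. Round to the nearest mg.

420 mg

τ/t½ = 4/7 ≈ 0.57143, so f = (1/2)^(4/7) ≈ 0.672950.
Cmin,ss = (D/Vd)·f/(1−f), so D = Cmin,ss·Vd·(1−f)/f.
D = 12 × 72 × (1−f)/f ≈ 12 × 72 × 0.48599 ≈ 419.90 mg.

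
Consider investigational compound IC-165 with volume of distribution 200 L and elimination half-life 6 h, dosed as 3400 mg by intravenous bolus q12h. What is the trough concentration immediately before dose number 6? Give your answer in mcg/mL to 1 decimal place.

f = (1/2)^(τ/t½) = (1/2)^(12/6) ≈ 0.2500.
C₀ = D/Vd = 3400/200 ≈ 17.000 mcg/mL.
Before the 6th dose, 5 doses have been given. Superposition: Cmin = C₀·(f + f² + … + f^5).
≈ 17.000 × (0.2500 + 0.0625 + 0.0156 + 0.0039 + 0.0010) ≈ 17.000 × 0.3330 ≈ 5.661 mcg/mL.

5.7 mcg/mL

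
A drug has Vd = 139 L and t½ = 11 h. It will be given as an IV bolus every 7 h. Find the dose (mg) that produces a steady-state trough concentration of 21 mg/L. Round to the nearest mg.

1618 mg

τ/t½ = 7/11 ≈ 0.63636, so f = (1/2)^(7/11) ≈ 0.643332.
Cmin,ss = (D/Vd)·f/(1−f), so D = Cmin,ss·Vd·(1−f)/f.
D = 21 × 139 × (1−f)/f ≈ 21 × 139 × 0.55441 ≈ 1618.32 mg.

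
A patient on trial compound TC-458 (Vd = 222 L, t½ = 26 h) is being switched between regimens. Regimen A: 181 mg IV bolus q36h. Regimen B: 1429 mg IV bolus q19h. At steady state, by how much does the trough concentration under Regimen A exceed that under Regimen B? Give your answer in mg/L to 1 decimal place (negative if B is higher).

Regimen A: f = (1/2)^(36/26) ≈ 0.3830; Cmin,ss = (181/222)·f/(1−f) ≈ 0.506 mg/L.
Regimen B: f = (1/2)^(19/26) ≈ 0.6026; Cmin,ss = (1429/222)·f/(1−f) ≈ 9.761 mg/L.
Difference ≈ 0.506 − 9.761 ≈ -9.255 mg/L.

-9.3 mg/L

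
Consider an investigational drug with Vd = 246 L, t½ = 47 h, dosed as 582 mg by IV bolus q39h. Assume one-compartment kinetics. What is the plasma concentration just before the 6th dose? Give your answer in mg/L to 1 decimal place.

f = (1/2)^(τ/t½) = (1/2)^(39/47) ≈ 0.5626.
C₀ = D/Vd = 582/246 ≈ 2.366 mg/L.
Before the 6th dose, 5 doses have been given. Superposition: Cmin = C₀·(f + f² + … + f^5).
≈ 2.366 × (0.5626 + 0.3165 + 0.1781 + 0.1002 + 0.0564) ≈ 2.366 × 1.2138 ≈ 2.872 mg/L.

2.9 mg/L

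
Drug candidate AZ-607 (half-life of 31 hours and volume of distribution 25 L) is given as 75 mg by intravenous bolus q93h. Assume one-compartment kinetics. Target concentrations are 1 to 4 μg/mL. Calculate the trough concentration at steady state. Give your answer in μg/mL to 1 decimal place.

The dosing interval is 3 half-lives, so f = 2^(−3) = 0.125.
At steady state, R = 1/(1 − 0.125) = 8/7.
Single-dose peak C₀ = D/Vd = 75/25 = 3 μg/mL.
Steady-state peak Cmax,ss = C₀·R = 3 × 8/7 ≈ 3.429 μg/mL.
Steady-state trough Cmin,ss = Cmax,ss·f ≈ 3.429 × 0.125 ≈ 0.429 μg/mL.
Trough 0.4 μg/mL vs MEC 1 μg/mL: subtherapeutic.

0.4 μg/mL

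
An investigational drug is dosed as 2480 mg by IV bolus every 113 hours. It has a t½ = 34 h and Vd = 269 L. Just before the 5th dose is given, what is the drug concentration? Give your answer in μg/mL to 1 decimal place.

1.0 μg/mL

f = (1/2)^(τ/t½) = (1/2)^(113/34) ≈ 0.0999.
C₀ = D/Vd = 2480/269 ≈ 9.219 μg/mL.
Before the 5th dose, 4 doses have been given. Superposition: Cmin = C₀·(f + f² + … + f^4).
≈ 9.219 × (0.0999 + 0.0100 + 0.0010 + 0.0001) ≈ 9.219 × 0.1110 ≈ 1.023 μg/mL.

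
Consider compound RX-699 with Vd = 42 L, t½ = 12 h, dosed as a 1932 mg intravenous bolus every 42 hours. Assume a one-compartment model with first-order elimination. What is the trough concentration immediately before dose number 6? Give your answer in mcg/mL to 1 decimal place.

f = (1/2)^(τ/t½) = (1/2)^(42/12) ≈ 0.0884.
C₀ = D/Vd = 1932/42 ≈ 46.000 mcg/mL.
Before the 6th dose, 5 doses have been given. Superposition: Cmin = C₀·(f + f² + … + f^5).
≈ 46.000 × (0.0884 + 0.0078 + 0.0007 + 0.0001 + 0.0000) ≈ 46.000 × 0.0970 ≈ 4.462 mcg/mL.

4.5 mcg/mL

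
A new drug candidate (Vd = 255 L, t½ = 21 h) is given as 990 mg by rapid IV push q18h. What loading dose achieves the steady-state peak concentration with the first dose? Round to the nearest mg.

2210 mg

f = (1/2)^(18/21) ≈ 0.552045; accumulation ratio R = 1/(1−f) ≈ 2.23237.
Loading dose to hit Cmax,ss on first dose: D_load = D_maint·R ≈ 990 × 2.23237 ≈ 2210.05 mg.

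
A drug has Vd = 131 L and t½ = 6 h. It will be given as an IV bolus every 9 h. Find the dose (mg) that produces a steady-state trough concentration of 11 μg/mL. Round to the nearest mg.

τ/t½ = 9/6 ≈ 1.5, so f = (1/2)^(9/6) ≈ 0.353553.
Cmin,ss = (D/Vd)·f/(1−f), so D = Cmin,ss·Vd·(1−f)/f.
D = 11 × 131 × (1−f)/f ≈ 11 × 131 × 1.82843 ≈ 2634.77 mg.

2635 mg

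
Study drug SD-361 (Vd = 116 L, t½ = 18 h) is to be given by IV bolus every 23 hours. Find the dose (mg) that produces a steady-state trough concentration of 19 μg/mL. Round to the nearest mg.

3140 mg

τ/t½ = 23/18 ≈ 1.2778, so f = (1/2)^(23/18) ≈ 0.412430.
Cmin,ss = (D/Vd)·f/(1−f), so D = Cmin,ss·Vd·(1−f)/f.
D = 19 × 116 × (1−f)/f ≈ 19 × 116 × 1.42465 ≈ 3139.93 mg.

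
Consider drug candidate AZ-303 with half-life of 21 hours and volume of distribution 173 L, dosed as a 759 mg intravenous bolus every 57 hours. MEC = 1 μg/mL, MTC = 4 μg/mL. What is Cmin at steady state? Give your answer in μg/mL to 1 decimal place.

k = ln2/t½ = ln2/21 ≈ 0.033007 h⁻¹; fraction remaining f = e^(−kτ) = e^(−0.033007×57) ≈ 0.1524.
At steady state, accumulation factor R = 1/(1 − e^(−kτ)) ≈ 1.1798.
Single-dose peak C₀ = D/Vd = 759/173 ≈ 4.387 μg/mL.
Cmax,ss = C₀/(1 − f) ≈ 4.387/0.8476 ≈ 5.176 μg/mL.
Steady-state trough Cmin,ss = Cmax,ss·f ≈ 5.176 × 0.1524 ≈ 0.789 μg/mL.
Trough 0.8 μg/mL vs MEC 1 μg/mL: subtherapeutic.

0.8 μg/mL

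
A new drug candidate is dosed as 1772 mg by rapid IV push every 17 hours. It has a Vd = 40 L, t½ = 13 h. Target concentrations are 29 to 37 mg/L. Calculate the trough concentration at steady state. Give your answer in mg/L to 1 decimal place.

30.0 mg/L

Over one 17-h interval, 17/13 ≈ 1.3077 half-lives elapse, leaving f ≈ 0.4040 of each dose.
Accumulation ratio R = 1/(1 − f) ≈ 1/0.5960 ≈ 1.6779.
Each bolus raises the concentration by D/Vd = 1772/40 ≈ 44.300 mg/L.
Cmax,ss = C₀/(1 − f) ≈ 44.300/0.5960 ≈ 74.329 mg/L.
One interval later, Cmin,ss = Cmax,ss·e^(−kτ) ≈ 74.329 × 0.4040 ≈ 30.029 mg/L.
Trough 30.0 mg/L vs MEC 29 mg/L: adequate.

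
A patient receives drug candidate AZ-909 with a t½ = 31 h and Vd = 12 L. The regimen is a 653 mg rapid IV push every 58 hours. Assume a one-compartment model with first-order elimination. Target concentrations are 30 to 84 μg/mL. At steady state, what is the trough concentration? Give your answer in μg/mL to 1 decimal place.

20.5 μg/mL

Over one 58-h interval, 58/31 ≈ 1.871 half-lives elapse, leaving f ≈ 0.2734 of each dose.
Accumulation ratio R = 1/(1 − f) ≈ 1/0.7266 ≈ 1.3763.
Single-dose peak C₀ = D/Vd = 653/12 ≈ 54.417 μg/mL.
Cmax,ss = C₀/(1 − f) ≈ 54.417/0.7266 ≈ 74.893 μg/mL.
Steady-state trough Cmin,ss = Cmax,ss·f ≈ 74.893 × 0.2734 ≈ 20.476 μg/mL.
Trough 20.5 μg/mL vs MEC 30 μg/mL: subtherapeutic.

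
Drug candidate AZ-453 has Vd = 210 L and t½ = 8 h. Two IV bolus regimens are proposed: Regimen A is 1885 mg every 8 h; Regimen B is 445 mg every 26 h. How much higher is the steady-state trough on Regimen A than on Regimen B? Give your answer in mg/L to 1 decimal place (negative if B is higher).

Regimen A: f = (1/2)^(8/8) ≈ 0.5000; Cmin,ss = (1885/210)·f/(1−f) ≈ 8.976 mg/L.
Regimen B: f = (1/2)^(26/8) ≈ 0.1051; Cmin,ss = (445/210)·f/(1−f) ≈ 0.249 mg/L.
Difference ≈ 8.976 − 0.249 ≈ 8.727 mg/L.

8.7 mg/L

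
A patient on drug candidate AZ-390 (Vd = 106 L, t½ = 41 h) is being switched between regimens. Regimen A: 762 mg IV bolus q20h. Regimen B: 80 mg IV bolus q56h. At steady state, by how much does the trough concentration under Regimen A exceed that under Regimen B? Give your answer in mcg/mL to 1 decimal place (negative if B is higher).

17.4 mcg/mL

Regimen A: f = (1/2)^(20/41) ≈ 0.7131; Cmin,ss = (762/106)·f/(1−f) ≈ 17.868 mcg/mL.
Regimen B: f = (1/2)^(56/41) ≈ 0.3880; Cmin,ss = (80/106)·f/(1−f) ≈ 0.478 mcg/mL.
Difference ≈ 17.868 − 0.478 ≈ 17.390 mcg/mL.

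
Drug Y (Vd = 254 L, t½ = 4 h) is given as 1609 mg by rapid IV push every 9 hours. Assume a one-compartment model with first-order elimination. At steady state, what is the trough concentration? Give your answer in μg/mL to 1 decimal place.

1.7 μg/mL

k = ln2/t½ = ln2/4 ≈ 0.173287 h⁻¹; fraction remaining f = e^(−kτ) = e^(−0.173287×9) ≈ 0.2102.
At steady state, accumulation factor R = 1/(1 − e^(−kτ)) ≈ 1.2661.
Each bolus raises the concentration by D/Vd = 1609/254 ≈ 6.335 μg/mL.
Steady-state peak Cmax,ss = C₀·R ≈ 6.335 × 1.2661 ≈ 8.021 μg/mL.
One interval later, Cmin,ss = Cmax,ss·e^(−kτ) ≈ 8.021 × 0.2102 ≈ 1.686 μg/mL.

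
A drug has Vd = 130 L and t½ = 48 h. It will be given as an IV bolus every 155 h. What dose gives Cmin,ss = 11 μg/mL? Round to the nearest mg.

11979 mg

τ/t½ = 155/48 ≈ 3.2292, so f = (1/2)^(155/48) ≈ 0.106641.
Cmin,ss = (D/Vd)·f/(1−f), so D = Cmin,ss·Vd·(1−f)/f.
D = 11 × 130 × (1−f)/f ≈ 11 × 130 × 8.37726 ≈ 11979.48 mg.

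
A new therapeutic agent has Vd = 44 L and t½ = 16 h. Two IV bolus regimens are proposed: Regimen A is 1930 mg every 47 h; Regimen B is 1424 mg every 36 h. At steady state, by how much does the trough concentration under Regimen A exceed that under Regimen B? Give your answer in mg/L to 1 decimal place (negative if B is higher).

Regimen A: f = (1/2)^(47/16) ≈ 0.1305; Cmin,ss = (1930/44)·f/(1−f) ≈ 6.583 mg/L.
Regimen B: f = (1/2)^(36/16) ≈ 0.2102; Cmin,ss = (1424/44)·f/(1−f) ≈ 8.613 mg/L.
Difference ≈ 6.583 − 8.613 ≈ -2.030 mg/L.

-2.0 mg/L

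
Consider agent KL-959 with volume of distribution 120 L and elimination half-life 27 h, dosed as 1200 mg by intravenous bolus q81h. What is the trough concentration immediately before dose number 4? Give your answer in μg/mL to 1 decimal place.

1.4 μg/mL

f = (1/2)^(τ/t½) = (1/2)^(81/27) ≈ 0.1250.
C₀ = D/Vd = 1200/120 ≈ 10.000 μg/mL.
Before the 4th dose, 3 doses have been given. Superposition: Cmin = C₀·(f + f² + … + f^3).
≈ 10.000 × (0.1250 + 0.0156 + 0.0020) ≈ 10.000 × 0.1426 ≈ 1.426 μg/mL.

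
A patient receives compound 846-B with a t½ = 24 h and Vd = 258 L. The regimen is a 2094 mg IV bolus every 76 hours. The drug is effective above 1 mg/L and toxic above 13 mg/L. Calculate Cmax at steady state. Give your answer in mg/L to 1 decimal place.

9.1 mg/L

k = ln2/t½ = ln2/24 ≈ 0.028881 h⁻¹; fraction remaining f = e^(−kτ) = e^(−0.028881×76) ≈ 0.1114.
Accumulation ratio R = 1/(1 − f) ≈ 1/0.8886 ≈ 1.1254.
Each bolus raises the concentration by D/Vd = 2094/258 ≈ 8.116 mg/L.
Cmax,ss = C₀/(1 − f) ≈ 8.116/0.8886 ≈ 9.133 mg/L.
Peak 9.1 mg/L vs MTC 13 mg/L: below toxic threshold.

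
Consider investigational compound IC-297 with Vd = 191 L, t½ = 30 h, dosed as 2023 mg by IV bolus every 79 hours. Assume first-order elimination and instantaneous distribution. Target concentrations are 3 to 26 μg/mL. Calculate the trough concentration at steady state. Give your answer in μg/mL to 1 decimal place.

2.0 μg/mL

Over one 79-h interval, 79/30 ≈ 2.6333 half-lives elapse, leaving f ≈ 0.1612 of each dose.
At steady state, accumulation factor R = 1/(1 − e^(−kτ)) ≈ 1.1922.
Each bolus raises the concentration by D/Vd = 2023/191 ≈ 10.592 μg/mL.
Steady-state peak Cmax,ss = C₀·R ≈ 10.592 × 1.1922 ≈ 12.628 μg/mL.
One interval later, Cmin,ss = Cmax,ss·e^(−kτ) ≈ 12.628 × 0.1612 ≈ 2.036 μg/mL.
Trough 2.0 μg/mL vs MEC 3 μg/mL: subtherapeutic.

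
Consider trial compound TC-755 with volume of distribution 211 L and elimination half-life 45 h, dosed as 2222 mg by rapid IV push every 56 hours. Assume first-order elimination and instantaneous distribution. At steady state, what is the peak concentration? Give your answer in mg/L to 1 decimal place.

18.2 mg/L

τ/t½ = 56/45 ≈ 1.2444, so fraction remaining f = (1/2)^(56/45) ≈ 0.4221.
Accumulation ratio R = 1/(1 − f) ≈ 1/0.5779 ≈ 1.7304.
Single-dose peak C₀ = D/Vd = 2222/211 ≈ 10.531 mg/L.
Steady-state peak Cmax,ss = C₀·R ≈ 10.531 × 1.7304 ≈ 18.223 mg/L.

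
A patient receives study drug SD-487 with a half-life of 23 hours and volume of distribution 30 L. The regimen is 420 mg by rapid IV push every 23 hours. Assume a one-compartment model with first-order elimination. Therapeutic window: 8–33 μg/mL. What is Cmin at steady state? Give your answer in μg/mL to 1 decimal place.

14.0 μg/mL

τ = 23 h = 1 half-life, so f = (1/2)^1 = 0.5.
At steady state, R = 1/(1 − 0.5) = 2/1.
Single-dose peak C₀ = D/Vd = 420/30 = 14 μg/mL.
Steady-state peak Cmax,ss = C₀·R = 14 × 2/1 ≈ 28.000 μg/mL.
Steady-state trough Cmin,ss = Cmax,ss·f ≈ 28.000 × 0.5 ≈ 14.000 μg/mL.
Trough 14.0 μg/mL vs MEC 8 μg/mL: adequate.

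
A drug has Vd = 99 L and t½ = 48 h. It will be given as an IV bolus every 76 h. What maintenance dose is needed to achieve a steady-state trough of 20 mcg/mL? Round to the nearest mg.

τ/t½ = 76/48 ≈ 1.5833, so f = (1/2)^(76/48) ≈ 0.333710.
Cmin,ss = (D/Vd)·f/(1−f), so D = Cmin,ss·Vd·(1−f)/f.
D = 20 × 99 × (1−f)/f ≈ 20 × 99 × 1.99661 ≈ 3953.29 mg.

3953 mg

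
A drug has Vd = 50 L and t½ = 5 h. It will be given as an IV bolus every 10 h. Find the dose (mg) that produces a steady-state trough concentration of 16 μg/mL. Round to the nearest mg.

τ/t½ = 10/5 ≈ 2, so f = (1/2)^(10/5) ≈ 0.250000.
Cmin,ss = (D/Vd)·f/(1−f), so D = Cmin,ss·Vd·(1−f)/f.
D = 16 × 50 × (1−f)/f ≈ 16 × 50 × 3.00000 ≈ 2400.00 mg.

2400 mg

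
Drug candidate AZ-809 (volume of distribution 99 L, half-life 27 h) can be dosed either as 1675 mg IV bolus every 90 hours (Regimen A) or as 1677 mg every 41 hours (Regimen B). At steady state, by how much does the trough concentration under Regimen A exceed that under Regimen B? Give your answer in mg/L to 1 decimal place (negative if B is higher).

Regimen A: f = (1/2)^(90/27) ≈ 0.0992; Cmin,ss = (1675/99)·f/(1−f) ≈ 1.863 mg/L.
Regimen B: f = (1/2)^(41/27) ≈ 0.3490; Cmin,ss = (1677/99)·f/(1−f) ≈ 9.081 mg/L.
Difference ≈ 1.863 − 9.081 ≈ -7.218 mg/L.

-7.2 mg/L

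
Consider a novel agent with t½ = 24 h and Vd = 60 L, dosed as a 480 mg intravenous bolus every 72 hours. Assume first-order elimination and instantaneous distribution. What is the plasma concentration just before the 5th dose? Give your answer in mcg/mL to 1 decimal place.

1.1 mcg/mL

f = (1/2)^(τ/t½) = (1/2)^(72/24) ≈ 0.1250.
C₀ = D/Vd = 480/60 ≈ 8.000 mcg/mL.
Before the 5th dose, 4 doses have been given. Superposition: Cmin = C₀·(f + f² + … + f^4).
≈ 8.000 × (0.1250 + 0.0156 + 0.0020 + 0.0002) ≈ 8.000 × 0.1428 ≈ 1.142 mcg/mL.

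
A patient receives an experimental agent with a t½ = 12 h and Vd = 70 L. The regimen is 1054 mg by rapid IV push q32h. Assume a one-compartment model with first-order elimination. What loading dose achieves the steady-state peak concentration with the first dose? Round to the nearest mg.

f = (1/2)^(32/12) ≈ 0.157490; accumulation ratio R = 1/(1−f) ≈ 1.18693.
Loading dose to hit Cmax,ss on first dose: D_load = D_maint·R ≈ 1054 × 1.18693 ≈ 1251.02 mg.

1251 mg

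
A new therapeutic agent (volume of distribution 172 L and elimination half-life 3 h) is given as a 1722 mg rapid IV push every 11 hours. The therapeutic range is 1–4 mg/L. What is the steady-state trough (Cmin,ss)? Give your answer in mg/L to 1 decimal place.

0.9 mg/L

τ/t½ = 11/3 ≈ 3.6667, so fraction remaining f = (1/2)^(11/3) ≈ 0.0787.
Each bolus raises the concentration by D/Vd = 1722/172 ≈ 10.012 mg/L.
Steady-state trough Cmin,ss = C₀·f/(1−f) ≈ 10.012 × 0.0787/0.9213 ≈ 0.855 mg/L.
Trough 0.9 mg/L vs MEC 1 mg/L: subtherapeutic.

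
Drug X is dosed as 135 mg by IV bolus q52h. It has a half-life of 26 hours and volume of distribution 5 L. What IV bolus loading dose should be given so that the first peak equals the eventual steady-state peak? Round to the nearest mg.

f = (1/2)^(52/26) ≈ 0.250000; accumulation ratio R = 1/(1−f) ≈ 1.33333.
Loading dose to hit Cmax,ss on first dose: D_load = D_maint·R ≈ 135 × 1.33333 ≈ 180.00 mg.

180 mg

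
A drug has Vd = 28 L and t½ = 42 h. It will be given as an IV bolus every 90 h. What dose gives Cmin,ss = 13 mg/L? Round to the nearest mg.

τ/t½ = 90/42 ≈ 2.1429, so f = (1/2)^(90/42) ≈ 0.226431.
Cmin,ss = (D/Vd)·f/(1−f), so D = Cmin,ss·Vd·(1−f)/f.
D = 13 × 28 × (1−f)/f ≈ 13 × 28 × 3.41636 ≈ 1243.56 mg.

1244 mg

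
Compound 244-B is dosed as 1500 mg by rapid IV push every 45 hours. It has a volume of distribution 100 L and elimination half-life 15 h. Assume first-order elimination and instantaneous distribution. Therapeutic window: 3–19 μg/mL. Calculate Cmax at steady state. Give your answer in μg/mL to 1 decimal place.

17.1 μg/mL

τ = 45 h = 3 half-lives, so f = (1/2)^3 = 0.125.
Accumulation ratio R = 1/(1 − f) = 1/0.875 = 8/7.
Single-dose peak C₀ = D/Vd = 1500/100 = 15 μg/mL.
Steady-state peak Cmax,ss = C₀·R = 15 × 8/7 ≈ 17.143 μg/mL.
Peak 17.1 μg/mL vs MTC 19 μg/mL: below toxic threshold.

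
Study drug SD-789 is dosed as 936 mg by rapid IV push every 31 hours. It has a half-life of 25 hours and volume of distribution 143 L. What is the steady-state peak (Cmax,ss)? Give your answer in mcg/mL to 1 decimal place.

k = ln2/t½ = ln2/25 ≈ 0.027726 h⁻¹; fraction remaining f = e^(−kτ) = e^(−0.027726×31) ≈ 0.4234.
Accumulation ratio R = 1/(1 − f) ≈ 1/0.5766 ≈ 1.7343.
Single-dose peak C₀ = D/Vd = 936/143 ≈ 6.545 mcg/mL.
Steady-state peak Cmax,ss = C₀·R ≈ 6.545 × 1.7343 ≈ 11.351 mcg/mL.

11.4 mcg/mL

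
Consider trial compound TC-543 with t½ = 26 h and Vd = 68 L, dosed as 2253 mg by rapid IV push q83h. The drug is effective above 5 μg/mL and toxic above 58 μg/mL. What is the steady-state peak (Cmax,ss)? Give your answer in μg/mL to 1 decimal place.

37.2 μg/mL

τ/t½ = 83/26 ≈ 3.1923, so fraction remaining f = (1/2)^(83/26) ≈ 0.1094.
Accumulation ratio R = 1/(1 − f) ≈ 1/0.8906 ≈ 1.1228.
Single-dose peak C₀ = D/Vd = 2253/68 ≈ 33.132 μg/mL.
Cmax,ss = C₀/(1 − f) ≈ 33.132/0.8906 ≈ 37.202 μg/mL.
Peak 37.2 μg/mL vs MTC 58 μg/mL: below toxic threshold.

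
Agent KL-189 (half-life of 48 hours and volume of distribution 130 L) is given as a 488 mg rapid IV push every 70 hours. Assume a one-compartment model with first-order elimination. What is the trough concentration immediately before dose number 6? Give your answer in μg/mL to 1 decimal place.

2.1 μg/mL

f = (1/2)^(τ/t½) = (1/2)^(70/48) ≈ 0.3639.
C₀ = D/Vd = 488/130 ≈ 3.754 μg/mL.
Before the 6th dose, 5 doses have been given. Superposition: Cmin = C₀·(f + f² + … + f^5).
≈ 3.754 × (0.3639 + 0.1324 + 0.0482 + 0.0175 + 0.0064) ≈ 3.754 × 0.5684 ≈ 2.134 μg/mL.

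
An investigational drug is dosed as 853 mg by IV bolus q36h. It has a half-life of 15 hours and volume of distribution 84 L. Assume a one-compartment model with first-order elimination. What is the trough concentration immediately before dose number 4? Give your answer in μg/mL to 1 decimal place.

2.4 μg/mL

f = (1/2)^(τ/t½) = (1/2)^(36/15) ≈ 0.1895.
C₀ = D/Vd = 853/84 ≈ 10.155 μg/mL.
Before the 4th dose, 3 doses have been given. Superposition: Cmin = C₀·(f + f² + … + f^3).
≈ 10.155 × (0.1895 + 0.0359 + 0.0068) ≈ 10.155 × 0.2322 ≈ 2.358 μg/mL.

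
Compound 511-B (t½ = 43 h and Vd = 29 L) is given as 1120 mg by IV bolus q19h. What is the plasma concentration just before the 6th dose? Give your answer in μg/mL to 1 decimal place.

84.5 μg/mL

f = (1/2)^(τ/t½) = (1/2)^(19/43) ≈ 0.7362.
C₀ = D/Vd = 1120/29 ≈ 38.621 μg/mL.
Before the 6th dose, 5 doses have been given. Superposition: Cmin = C₀·(f + f² + … + f^5).
≈ 38.621 × (0.7362 + 0.5420 + 0.3990 + 0.2938 + 0.2163) ≈ 38.621 × 2.1873 ≈ 84.476 μg/mL.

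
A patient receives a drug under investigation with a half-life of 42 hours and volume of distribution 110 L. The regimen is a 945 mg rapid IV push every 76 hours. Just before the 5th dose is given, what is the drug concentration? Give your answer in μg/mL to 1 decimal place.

f = (1/2)^(τ/t½) = (1/2)^(76/42) ≈ 0.2853.
C₀ = D/Vd = 945/110 ≈ 8.591 μg/mL.
Before the 5th dose, 4 doses have been given. Superposition: Cmin = C₀·(f + f² + … + f^4).
≈ 8.591 × (0.2853 + 0.0814 + 0.0232 + 0.0066) ≈ 8.591 × 0.3965 ≈ 3.406 μg/mL.

3.4 μg/mL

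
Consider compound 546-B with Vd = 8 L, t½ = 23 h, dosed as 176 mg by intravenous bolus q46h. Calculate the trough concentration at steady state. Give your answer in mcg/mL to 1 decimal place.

τ = 46 h = 2 half-lives, so f = (1/2)^2 = 0.25.
Accumulation ratio R = 1/(1 − f) = 1/0.75 = 4/3.
Single-dose peak C₀ = D/Vd = 176/8 = 22 mcg/mL.
Steady-state peak Cmax,ss = C₀·R = 22 × 4/3 ≈ 29.333 mcg/mL.
Steady-state trough Cmin,ss = Cmax,ss·f ≈ 29.333 × 0.25 ≈ 7.333 mcg/mL.

7.3 mcg/mL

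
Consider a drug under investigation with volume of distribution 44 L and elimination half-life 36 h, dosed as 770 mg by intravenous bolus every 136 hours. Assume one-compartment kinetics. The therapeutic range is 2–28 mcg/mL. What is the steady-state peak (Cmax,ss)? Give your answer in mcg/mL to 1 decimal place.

Over one 136-h interval, 136/36 ≈ 3.7778 half-lives elapse, leaving f ≈ 0.0729 of each dose.
At steady state, accumulation factor R = 1/(1 − e^(−kτ)) ≈ 1.0786.
Each bolus raises the concentration by D/Vd = 770/44 ≈ 17.500 mcg/mL.
Steady-state peak Cmax,ss = C₀·R ≈ 17.500 × 1.0786 ≈ 18.875 mcg/mL.
Peak 18.9 mcg/mL vs MTC 28 mcg/mL: below toxic threshold.

18.9 mcg/mL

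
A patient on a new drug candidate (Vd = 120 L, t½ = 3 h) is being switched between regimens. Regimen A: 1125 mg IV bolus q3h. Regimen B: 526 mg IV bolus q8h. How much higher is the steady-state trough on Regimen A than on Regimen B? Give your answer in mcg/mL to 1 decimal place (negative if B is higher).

Regimen A: f = (1/2)^(3/3) ≈ 0.5000; Cmin,ss = (1125/120)·f/(1−f) ≈ 9.375 mcg/mL.
Regimen B: f = (1/2)^(8/3) ≈ 0.1575; Cmin,ss = (526/120)·f/(1−f) ≈ 0.819 mcg/mL.
Difference ≈ 9.375 − 0.819 ≈ 8.556 mcg/mL.

8.6 mcg/mL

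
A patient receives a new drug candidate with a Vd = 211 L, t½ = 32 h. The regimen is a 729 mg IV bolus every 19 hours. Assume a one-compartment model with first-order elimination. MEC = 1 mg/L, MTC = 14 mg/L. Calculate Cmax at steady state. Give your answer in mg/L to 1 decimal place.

10.2 mg/L

Over one 19-h interval, 19/32 ≈ 0.59375 half-lives elapse, leaving f ≈ 0.6626 of each dose.
At steady state, accumulation factor R = 1/(1 − e^(−kτ)) ≈ 2.9638.
Single-dose peak C₀ = D/Vd = 729/211 ≈ 3.455 mg/L.
Steady-state peak Cmax,ss = C₀·R ≈ 3.455 × 2.9638 ≈ 10.240 mg/L.
Peak 10.2 mg/L vs MTC 14 mg/L: below toxic threshold.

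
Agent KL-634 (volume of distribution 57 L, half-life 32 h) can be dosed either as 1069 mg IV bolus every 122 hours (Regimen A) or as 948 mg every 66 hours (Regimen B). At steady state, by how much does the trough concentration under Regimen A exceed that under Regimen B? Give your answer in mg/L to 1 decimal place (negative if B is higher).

Regimen A: f = (1/2)^(122/32) ≈ 0.0712; Cmin,ss = (1069/57)·f/(1−f) ≈ 1.438 mg/L.
Regimen B: f = (1/2)^(66/32) ≈ 0.2394; Cmin,ss = (948/57)·f/(1−f) ≈ 5.235 mg/L.
Difference ≈ 1.438 − 5.235 ≈ -3.797 mg/L.

-3.8 mg/L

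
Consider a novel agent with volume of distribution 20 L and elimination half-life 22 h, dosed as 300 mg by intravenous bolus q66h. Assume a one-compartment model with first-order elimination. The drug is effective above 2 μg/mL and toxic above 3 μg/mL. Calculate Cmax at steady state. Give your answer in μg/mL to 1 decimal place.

17.1 μg/mL

The dosing interval is 3 half-lives, so f = 2^(−3) = 0.125.
Accumulation ratio R = 1/(1 − f) = 1/0.875 = 8/7.
Single-dose peak C₀ = D/Vd = 300/20 = 15 μg/mL.
Steady-state peak Cmax,ss = C₀·R = 15 × 8/7 ≈ 17.143 μg/mL.
Peak 17.1 μg/mL vs MTC 3 μg/mL: exceeds toxic threshold.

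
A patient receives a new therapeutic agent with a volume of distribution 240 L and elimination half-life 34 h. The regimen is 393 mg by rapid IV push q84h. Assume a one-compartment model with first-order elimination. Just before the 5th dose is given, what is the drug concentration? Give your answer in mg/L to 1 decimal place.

f = (1/2)^(τ/t½) = (1/2)^(84/34) ≈ 0.1804.
C₀ = D/Vd = 393/240 ≈ 1.637 mg/L.
Before the 5th dose, 4 doses have been given. Superposition: Cmin = C₀·(f + f² + … + f^4).
≈ 1.637 × (0.1804 + 0.0325 + 0.0059 + 0.0011) ≈ 1.637 × 0.2199 ≈ 0.360 mg/L.

0.4 mg/L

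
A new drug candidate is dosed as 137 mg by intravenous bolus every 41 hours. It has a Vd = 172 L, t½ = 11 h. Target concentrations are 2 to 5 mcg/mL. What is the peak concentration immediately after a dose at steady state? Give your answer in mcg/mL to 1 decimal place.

Over one 41-h interval, 41/11 ≈ 3.7273 half-lives elapse, leaving f ≈ 0.0755 of each dose.
Accumulation ratio R = 1/(1 − f) ≈ 1/0.9245 ≈ 1.0817.
Each bolus raises the concentration by D/Vd = 137/172 ≈ 0.797 mcg/mL.
Steady-state peak Cmax,ss = C₀·R ≈ 0.797 × 1.0817 ≈ 0.862 mcg/mL.
Peak 0.9 mcg/mL vs MTC 5 mcg/mL: below toxic threshold.

0.9 mcg/mL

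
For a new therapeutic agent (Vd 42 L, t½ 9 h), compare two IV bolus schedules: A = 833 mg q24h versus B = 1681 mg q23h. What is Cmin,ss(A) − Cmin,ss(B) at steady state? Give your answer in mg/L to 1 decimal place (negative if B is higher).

-4.5 mg/L

Regimen A: f = (1/2)^(24/9) ≈ 0.1575; Cmin,ss = (833/42)·f/(1−f) ≈ 3.708 mg/L.
Regimen B: f = (1/2)^(23/9) ≈ 0.1701; Cmin,ss = (1681/42)·f/(1−f) ≈ 8.203 mg/L.
Difference ≈ 3.708 − 8.203 ≈ -4.495 mg/L.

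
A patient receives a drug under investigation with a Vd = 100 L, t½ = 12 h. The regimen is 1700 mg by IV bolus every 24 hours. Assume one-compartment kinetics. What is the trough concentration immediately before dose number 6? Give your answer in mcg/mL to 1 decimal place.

5.7 mcg/mL

f = (1/2)^(τ/t½) = (1/2)^(24/12) ≈ 0.2500.
C₀ = D/Vd = 1700/100 ≈ 17.000 mcg/mL.
Before the 6th dose, 5 doses have been given. Superposition: Cmin = C₀·(f + f² + … + f^5).
≈ 17.000 × (0.2500 + 0.0625 + 0.0156 + 0.0039 + 0.0010) ≈ 17.000 × 0.3330 ≈ 5.661 mcg/mL.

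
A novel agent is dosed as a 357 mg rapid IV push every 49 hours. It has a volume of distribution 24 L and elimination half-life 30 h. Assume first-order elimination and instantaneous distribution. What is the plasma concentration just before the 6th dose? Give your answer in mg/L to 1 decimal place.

7.1 mg/L

f = (1/2)^(τ/t½) = (1/2)^(49/30) ≈ 0.3223.
C₀ = D/Vd = 357/24 ≈ 14.875 mg/L.
Before the 6th dose, 5 doses have been given. Superposition: Cmin = C₀·(f + f² + … + f^5).
≈ 14.875 × (0.3223 + 0.1039 + 0.0335 + 0.0108 + 0.0035) ≈ 14.875 × 0.4740 ≈ 7.051 mg/L.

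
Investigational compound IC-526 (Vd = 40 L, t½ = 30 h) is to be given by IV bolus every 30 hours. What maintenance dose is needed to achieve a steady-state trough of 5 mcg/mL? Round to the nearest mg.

200 mg

τ/t½ = 30/30 ≈ 1, so f = (1/2)^(30/30) ≈ 0.500000.
Cmin,ss = (D/Vd)·f/(1−f), so D = Cmin,ss·Vd·(1−f)/f.
D = 5 × 40 × (1−f)/f ≈ 5 × 40 × 1.00000 ≈ 200.00 mg.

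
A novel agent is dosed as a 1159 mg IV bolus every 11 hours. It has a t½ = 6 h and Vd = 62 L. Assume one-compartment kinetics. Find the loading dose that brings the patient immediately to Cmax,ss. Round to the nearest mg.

f = (1/2)^(11/6) ≈ 0.280616; accumulation ratio R = 1/(1−f) ≈ 1.39008.
Loading dose to hit Cmax,ss on first dose: D_load = D_maint·R ≈ 1159 × 1.39008 ≈ 1611.10 mg.

1611 mg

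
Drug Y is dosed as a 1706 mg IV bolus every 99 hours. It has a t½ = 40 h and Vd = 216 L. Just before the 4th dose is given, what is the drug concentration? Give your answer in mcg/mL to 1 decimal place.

f = (1/2)^(τ/t½) = (1/2)^(99/40) ≈ 0.1799.
C₀ = D/Vd = 1706/216 ≈ 7.898 mcg/mL.
Before the 4th dose, 3 doses have been given. Superposition: Cmin = C₀·(f + f² + … + f^3).
≈ 7.898 × (0.1799 + 0.0324 + 0.0058) ≈ 7.898 × 0.2181 ≈ 1.723 mcg/mL.

1.7 mcg/mL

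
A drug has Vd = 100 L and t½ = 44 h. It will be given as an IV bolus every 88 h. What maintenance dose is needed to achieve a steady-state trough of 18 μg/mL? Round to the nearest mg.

5400 mg

τ/t½ = 88/44 ≈ 2, so f = (1/2)^(88/44) ≈ 0.250000.
Cmin,ss = (D/Vd)·f/(1−f), so D = Cmin,ss·Vd·(1−f)/f.
D = 18 × 100 × (1−f)/f ≈ 18 × 100 × 3.00000 ≈ 5400.00 mg.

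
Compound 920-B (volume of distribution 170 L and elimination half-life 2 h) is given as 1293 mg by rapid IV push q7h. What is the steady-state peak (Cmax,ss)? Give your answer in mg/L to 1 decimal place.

8.3 mg/L

k = ln2/t½ = ln2/2 ≈ 0.346574 h⁻¹; fraction remaining f = e^(−kτ) = e^(−0.346574×7) ≈ 0.0884.
Accumulation ratio R = 1/(1 − f) ≈ 1/0.9116 ≈ 1.0970.
Single-dose peak C₀ = D/Vd = 1293/170 ≈ 7.606 mg/L.
Steady-state peak Cmax,ss = C₀·R ≈ 7.606 × 1.0970 ≈ 8.344 mg/L.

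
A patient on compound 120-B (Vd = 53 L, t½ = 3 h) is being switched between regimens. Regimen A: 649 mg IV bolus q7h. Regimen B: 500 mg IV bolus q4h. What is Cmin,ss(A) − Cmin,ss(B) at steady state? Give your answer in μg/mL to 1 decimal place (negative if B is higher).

-3.2 μg/mL

Regimen A: f = (1/2)^(7/3) ≈ 0.1984; Cmin,ss = (649/53)·f/(1−f) ≈ 3.031 μg/mL.
Regimen B: f = (1/2)^(4/3) ≈ 0.3969; Cmin,ss = (500/53)·f/(1−f) ≈ 6.208 μg/mL.
Difference ≈ 3.031 − 6.208 ≈ -3.177 μg/mL.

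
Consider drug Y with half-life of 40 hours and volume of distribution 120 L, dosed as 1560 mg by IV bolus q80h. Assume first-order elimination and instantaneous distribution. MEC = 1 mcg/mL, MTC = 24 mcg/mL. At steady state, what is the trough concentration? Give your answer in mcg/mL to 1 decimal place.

The dosing interval is 2 half-lives, so f = 2^(−2) = 0.25.
At steady state, R = 1/(1 − 0.25) = 4/3.
Single-dose peak C₀ = D/Vd = 1560/120 = 13 mcg/mL.
Steady-state peak Cmax,ss = C₀·R = 13 × 4/3 ≈ 17.333 mcg/mL.
Steady-state trough Cmin,ss = Cmax,ss·f ≈ 17.333 × 0.25 ≈ 4.333 mcg/mL.
Trough 4.3 mcg/mL vs MEC 1 mcg/mL: adequate.

4.3 mcg/mL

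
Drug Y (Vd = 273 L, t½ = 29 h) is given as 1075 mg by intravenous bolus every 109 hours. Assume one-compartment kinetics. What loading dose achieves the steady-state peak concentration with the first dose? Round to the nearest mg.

1161 mg

f = (1/2)^(109/29) ≈ 0.073883; accumulation ratio R = 1/(1−f) ≈ 1.07978.
Loading dose to hit Cmax,ss on first dose: D_load = D_maint·R ≈ 1075 × 1.07978 ≈ 1160.76 mg.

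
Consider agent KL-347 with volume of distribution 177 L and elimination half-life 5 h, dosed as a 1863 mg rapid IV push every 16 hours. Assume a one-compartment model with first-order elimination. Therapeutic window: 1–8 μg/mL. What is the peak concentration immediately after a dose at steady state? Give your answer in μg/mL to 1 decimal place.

k = ln2/t½ = ln2/5 ≈ 0.138629 h⁻¹; fraction remaining f = e^(−kτ) = e^(−0.138629×16) ≈ 0.1088.
At steady state, accumulation factor R = 1/(1 − e^(−kτ)) ≈ 1.1221.
Each bolus raises the concentration by D/Vd = 1863/177 ≈ 10.525 μg/mL.
Steady-state peak Cmax,ss = C₀·R ≈ 10.525 × 1.1221 ≈ 11.810 μg/mL.
Peak 11.8 μg/mL vs MTC 8 μg/mL: exceeds toxic threshold.

11.8 μg/mL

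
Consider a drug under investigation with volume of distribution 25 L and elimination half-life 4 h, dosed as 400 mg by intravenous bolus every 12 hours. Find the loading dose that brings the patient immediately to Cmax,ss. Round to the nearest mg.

f = (1/2)^(12/4) ≈ 0.125000; accumulation ratio R = 1/(1−f) ≈ 1.14286.
Loading dose to hit Cmax,ss on first dose: D_load = D_maint·R ≈ 400 × 1.14286 ≈ 457.14 mg.

457 mg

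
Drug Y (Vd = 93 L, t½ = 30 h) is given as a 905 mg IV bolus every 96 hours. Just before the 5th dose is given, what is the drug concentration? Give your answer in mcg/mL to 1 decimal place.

1.2 mcg/mL

f = (1/2)^(τ/t½) = (1/2)^(96/30) ≈ 0.1088.
C₀ = D/Vd = 905/93 ≈ 9.731 mcg/mL.
Before the 5th dose, 4 doses have been given. Superposition: Cmin = C₀·(f + f² + … + f^4).
≈ 9.731 × (0.1088 + 0.0118 + 0.0013 + 0.0001) ≈ 9.731 × 0.1220 ≈ 1.187 mcg/mL.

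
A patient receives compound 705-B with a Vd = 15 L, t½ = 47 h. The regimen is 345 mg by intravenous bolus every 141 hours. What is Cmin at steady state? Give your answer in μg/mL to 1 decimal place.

τ = 141 h = 3 half-lives, so f = (1/2)^3 = 0.125.
At steady state, R = 1/(1 − 0.125) = 8/7.
Single-dose peak C₀ = D/Vd = 345/15 = 23 μg/mL.
Steady-state peak Cmax,ss = C₀·R = 23 × 8/7 ≈ 26.286 μg/mL.
Steady-state trough Cmin,ss = Cmax,ss·f ≈ 26.286 × 0.125 ≈ 3.286 μg/mL.

3.3 μg/mL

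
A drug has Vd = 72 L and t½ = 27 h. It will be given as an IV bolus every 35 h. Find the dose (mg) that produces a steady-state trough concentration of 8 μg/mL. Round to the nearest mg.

839 mg

τ/t½ = 35/27 ≈ 1.2963, so f = (1/2)^(35/27) ≈ 0.407170.
Cmin,ss = (D/Vd)·f/(1−f), so D = Cmin,ss·Vd·(1−f)/f.
D = 8 × 72 × (1−f)/f ≈ 8 × 72 × 1.45598 ≈ 838.64 mg.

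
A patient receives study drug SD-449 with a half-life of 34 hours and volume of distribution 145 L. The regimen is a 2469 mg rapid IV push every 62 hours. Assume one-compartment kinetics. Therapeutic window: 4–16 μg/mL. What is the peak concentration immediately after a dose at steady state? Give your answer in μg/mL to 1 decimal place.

Over one 62-h interval, 62/34 ≈ 1.8235 half-lives elapse, leaving f ≈ 0.2825 of each dose.
Accumulation ratio R = 1/(1 − f) ≈ 1/0.7175 ≈ 1.3937.
Single-dose peak C₀ = D/Vd = 2469/145 ≈ 17.028 μg/mL.
Steady-state peak Cmax,ss = C₀·R ≈ 17.028 × 1.3937 ≈ 23.732 μg/mL.
Peak 23.7 μg/mL vs MTC 16 μg/mL: exceeds toxic threshold.

23.7 μg/mL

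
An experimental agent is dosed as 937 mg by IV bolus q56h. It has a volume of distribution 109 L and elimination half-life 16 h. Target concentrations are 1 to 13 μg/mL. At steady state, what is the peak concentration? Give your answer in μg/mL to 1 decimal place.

9.4 μg/mL

τ/t½ = 56/16 ≈ 3.5, so fraction remaining f = (1/2)^(56/16) ≈ 0.0884.
Accumulation ratio R = 1/(1 − f) ≈ 1/0.9116 ≈ 1.0970.
Each bolus raises the concentration by D/Vd = 937/109 ≈ 8.596 μg/mL.
Cmax,ss = C₀/(1 − f) ≈ 8.596/0.9116 ≈ 9.430 μg/mL.
Peak 9.4 μg/mL vs MTC 13 μg/mL: below toxic threshold.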